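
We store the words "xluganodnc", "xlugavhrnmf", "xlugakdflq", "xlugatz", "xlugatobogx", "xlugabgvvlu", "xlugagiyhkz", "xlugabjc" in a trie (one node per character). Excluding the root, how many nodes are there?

42

Insert word by word; a character creates a node only if that edge doesn't already exist:
  "xluganodnc" → 10 new (x, l, u, g, a, n, o, d, n, c)
  "xlugavhrnmf" → prefix "xluga" already present; 6 new (v, h, r, n, m, f)
  "xlugakdflq" → prefix "xluga" already present; 5 new (k, d, f, l, q)
  "xlugatz" → prefix "xluga" already present; 2 new (t, z)
  "xlugatobogx" → prefix "xlugat" already present; 5 new (o, b, o, g, x)
  "xlugabgvvlu" → prefix "xluga" already present; 6 new (b, g, v, v, l, u)
  "xlugagiyhkz" → prefix "xluga" already present; 6 new (g, i, y, h, k, z)
  "xlugabjc" → prefix "xlugab" already present; 2 new (j, c)
Total nodes = 10 + 6 + 5 + 2 + 5 + 6 + 6 + 2 = 42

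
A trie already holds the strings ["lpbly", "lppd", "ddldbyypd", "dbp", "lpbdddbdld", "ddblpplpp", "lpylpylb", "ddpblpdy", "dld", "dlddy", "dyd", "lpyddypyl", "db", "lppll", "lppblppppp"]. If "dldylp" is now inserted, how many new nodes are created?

3

The longest prefix of "dldylp" already in the trie is "dld" (length 3).
So 6 − 3 = 3 new nodes.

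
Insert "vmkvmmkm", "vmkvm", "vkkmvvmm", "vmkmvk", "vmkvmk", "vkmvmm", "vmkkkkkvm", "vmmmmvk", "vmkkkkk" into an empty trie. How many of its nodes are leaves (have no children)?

A leaf is a node with no children — equivalently, the end of a word that is not a proper prefix of any other stored word.
Those words: "vkkmvvmm", "vkmvmm", "vmkkkkkvm", "vmkmvk", "vmkvmk", "vmkvmmkm", "vmmmmvk"
Leaf count: 7

7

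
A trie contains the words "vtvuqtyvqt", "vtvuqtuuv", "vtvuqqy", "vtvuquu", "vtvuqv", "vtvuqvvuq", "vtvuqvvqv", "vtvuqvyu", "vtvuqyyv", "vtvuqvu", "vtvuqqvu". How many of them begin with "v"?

Filter for entries beginning with "v":
Words under "v": vtvuqqvu, vtvuqqy, vtvuqtuuv, vtvuqtyvqt, vtvuquu, vtvuqv, vtvuqvu, vtvuqvvqv, vtvuqvvuq, vtvuqvyu, vtvuqyyv
Count: 11

11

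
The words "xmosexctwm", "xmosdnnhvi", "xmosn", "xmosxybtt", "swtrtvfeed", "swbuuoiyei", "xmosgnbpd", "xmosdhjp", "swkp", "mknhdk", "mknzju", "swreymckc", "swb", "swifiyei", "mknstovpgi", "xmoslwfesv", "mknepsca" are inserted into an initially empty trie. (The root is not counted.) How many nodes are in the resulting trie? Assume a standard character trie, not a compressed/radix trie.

Count nodes per top-level branch (shared prefixes stored once):
  'm'-branch (mknepsca, mknhdk, mknstovpgi, mknzju): 21 nodes
  's'-branch (swb, swbuuoiyei, swifiyei, swkp, swreymckc, swtrtvfeed): 33 nodes
  'x'-branch (xmosdhjp, xmosdnnhvi, xmosexctwm, xmosgnbpd, xmoslwfesv, xmosn, xmosxybtt): 36 nodes
Sum: 90

90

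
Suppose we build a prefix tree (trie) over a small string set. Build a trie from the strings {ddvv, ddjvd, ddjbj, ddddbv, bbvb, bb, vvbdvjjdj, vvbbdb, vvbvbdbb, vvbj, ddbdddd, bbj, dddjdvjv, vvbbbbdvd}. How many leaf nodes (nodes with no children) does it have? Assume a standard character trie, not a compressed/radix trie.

Leaves are exactly the stored words that no other stored word extends.
Those words: "bbj", "bbvb", "ddbdddd", "ddddbv", "dddjdvjv", "ddjbj", "ddjvd", "ddvv", "vvbbbbdvd", "vvbbdb", "vvbdvjjdj", "vvbj", "vvbvbdbb"
Leaf count: 13

13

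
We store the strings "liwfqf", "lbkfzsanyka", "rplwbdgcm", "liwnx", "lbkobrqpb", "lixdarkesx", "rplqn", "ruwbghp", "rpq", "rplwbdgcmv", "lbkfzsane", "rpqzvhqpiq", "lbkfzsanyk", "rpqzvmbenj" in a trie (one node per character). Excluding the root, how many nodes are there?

64

For each word, the new-node count is its length minus the longest prefix already in the trie:
  "liwfqf" → 6 new (l, i, w, f, q, f)
  "lbkfzsanyka" → prefix "l" already present; 10 new (b, k, f, z, s, a, n, y, k, a)
  "rplwbdgcm" → 9 new (r, p, l, w, b, d, g, c, m)
  "liwnx" → prefix "liw" already present; 2 new (n, x)
  "lbkobrqpb" → prefix "lbk" already present; 6 new (o, b, r, q, p, b)
  "lixdarkesx" → prefix "li" already present; 8 new (x, d, a, r, k, e, s, x)
  "rplqn" → prefix "rpl" already present; 2 new (q, n)
  "ruwbghp" → prefix "r" already present; 6 new (u, w, b, g, h, p)
  "rpq" → prefix "rp" already present; 1 new (q)
  "rplwbdgcmv" → prefix "rplwbdgcm" already present; 1 new (v)
  "lbkfzsane" → prefix "lbkfzsan" already present; 1 new (e)
  "rpqzvhqpiq" → prefix "rpq" already present; 7 new (z, v, h, q, p, i, q)
  "lbkfzsanyk" → prefix "lbkfzsanyk" already present; 0 new (none)
  "rpqzvmbenj" → prefix "rpqzv" already present; 5 new (m, b, e, n, j)
Total nodes = 6 + 10 + 9 + 2 + 6 + 8 + 2 + 6 + 1 + 1 + 1 + 7 + 0 + 5 = 64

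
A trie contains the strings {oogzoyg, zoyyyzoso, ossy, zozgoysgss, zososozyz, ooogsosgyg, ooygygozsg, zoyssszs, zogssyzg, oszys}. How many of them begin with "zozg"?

1

Walk to "zozg"; the words in its subtree are exactly those with that prefix.
Words under "zozg": zozgoysgss
Count: 1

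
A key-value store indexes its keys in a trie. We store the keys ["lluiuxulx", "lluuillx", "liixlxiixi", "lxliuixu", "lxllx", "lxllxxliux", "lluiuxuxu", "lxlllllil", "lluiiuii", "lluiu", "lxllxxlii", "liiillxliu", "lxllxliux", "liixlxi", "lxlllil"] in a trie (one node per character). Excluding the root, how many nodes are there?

62

Insert word by word; a character creates a node only if that edge doesn't already exist:
  "lluiuxulx" → 9 new (l, l, u, i, u, x, u, l, x)
  "lluuillx" → prefix "llu" already present; 5 new (u, i, l, l, x)
  "liixlxiixi" → prefix "l" already present; 9 new (i, i, x, l, x, i, i, x, i)
  "lxliuixu" → prefix "l" already present; 7 new (x, l, i, u, i, x, u)
  "lxllx" → prefix "lxl" already present; 2 new (l, x)
  "lxllxxliux" → prefix "lxllx" already present; 5 new (x, l, i, u, x)
  "lluiuxuxu" → prefix "lluiuxu" already present; 2 new (x, u)
  "lxlllllil" → prefix "lxll" already present; 5 new (l, l, l, i, l)
  "lluiiuii" → prefix "llui" already present; 4 new (i, u, i, i)
  "lluiu" → prefix "lluiu" already present; 0 new (none)
  "lxllxxlii" → prefix "lxllxxli" already present; 1 new (i)
  "liiillxliu" → prefix "lii" already present; 7 new (i, l, l, x, l, i, u)
  "lxllxliux" → prefix "lxllx" already present; 4 new (l, i, u, x)
  "liixlxi" → prefix "liixlxi" already present; 0 new (none)
  "lxlllil" → prefix "lxlll" already present; 2 new (i, l)
Total nodes = 9 + 5 + 9 + 7 + 2 + 5 + 2 + 5 + 4 + 0 + 1 + 7 + 4 + 0 + 2 = 62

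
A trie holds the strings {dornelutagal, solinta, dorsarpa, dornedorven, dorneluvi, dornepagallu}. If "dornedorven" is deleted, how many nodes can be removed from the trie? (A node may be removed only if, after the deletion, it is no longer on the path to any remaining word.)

6

A node on "dornedorven"'s path can go only if nothing else ends at it or branches off below it.
The suffix "dorven" (6 nodes) is used only by "dornedorven"; the node for "dorne" still has the child "l", so pruning stops there.
Nodes removed: 6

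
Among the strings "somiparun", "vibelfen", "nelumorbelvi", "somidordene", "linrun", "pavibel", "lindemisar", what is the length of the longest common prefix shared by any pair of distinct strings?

4

Look for the deepest trie node that still has at least two words in its subtree.
e.g. "somidordene" and "somiparun" share the prefix "somi" of length 4; no pair shares a longer one.
Longest shared-prefix length: 4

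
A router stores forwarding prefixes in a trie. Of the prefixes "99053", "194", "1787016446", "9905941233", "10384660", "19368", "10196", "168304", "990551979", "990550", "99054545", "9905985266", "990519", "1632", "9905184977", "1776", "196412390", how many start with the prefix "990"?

Filter for entries beginning with "990":
Matches: "9905184977", "990519", "99053", "99054545", "990550", "990551979", "9905941233", "9905985266"
Count: 8

8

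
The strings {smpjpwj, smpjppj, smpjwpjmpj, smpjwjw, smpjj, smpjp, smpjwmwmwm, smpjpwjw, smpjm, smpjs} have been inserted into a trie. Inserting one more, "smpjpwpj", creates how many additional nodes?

2

"smpjpw" is already a path in the trie; the remaining "pj" must be added.
Each of the 2 remaining characters creates one node.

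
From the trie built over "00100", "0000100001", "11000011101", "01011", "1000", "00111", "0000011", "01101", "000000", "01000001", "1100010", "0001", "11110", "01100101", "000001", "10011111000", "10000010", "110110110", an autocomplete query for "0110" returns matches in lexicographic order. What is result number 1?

01100101

DFS of the "0110" subtree visits, in order: "01100101", "01101"
The 1st is 01100101.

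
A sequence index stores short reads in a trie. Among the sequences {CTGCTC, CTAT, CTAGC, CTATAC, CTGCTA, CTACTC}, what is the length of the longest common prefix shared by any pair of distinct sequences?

5

Look for the deepest trie node that still has at least two words in its subtree.
e.g. "CTGCTA" and "CTGCTC" share the prefix "CTGCT" of length 5; no pair shares a longer one.
Longest shared-prefix length: 5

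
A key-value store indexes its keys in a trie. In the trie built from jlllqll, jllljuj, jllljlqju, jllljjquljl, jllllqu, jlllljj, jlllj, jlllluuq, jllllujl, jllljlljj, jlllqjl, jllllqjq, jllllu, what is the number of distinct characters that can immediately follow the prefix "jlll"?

3

The children of the "jlll" node are the distinct next characters among strings starting with "jlll".
Characters that immediately follow "jlll" among the stored strings: {j, l, q}.
That node has 3 child edges.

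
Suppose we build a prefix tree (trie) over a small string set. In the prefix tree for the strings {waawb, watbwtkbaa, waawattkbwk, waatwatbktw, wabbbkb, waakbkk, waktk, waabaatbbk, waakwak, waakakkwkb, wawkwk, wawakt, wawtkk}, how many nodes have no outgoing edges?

13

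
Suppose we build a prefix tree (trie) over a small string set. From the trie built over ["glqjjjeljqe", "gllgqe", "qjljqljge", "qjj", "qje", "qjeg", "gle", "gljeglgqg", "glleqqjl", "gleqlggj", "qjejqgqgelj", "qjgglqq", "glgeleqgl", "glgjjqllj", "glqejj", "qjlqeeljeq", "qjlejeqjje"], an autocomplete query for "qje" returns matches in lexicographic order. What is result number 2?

DFS of the "qje" subtree visits, in order: "qje", "qjeg", "qjejqgqgelj"
The 2nd is qjeg.

qjeg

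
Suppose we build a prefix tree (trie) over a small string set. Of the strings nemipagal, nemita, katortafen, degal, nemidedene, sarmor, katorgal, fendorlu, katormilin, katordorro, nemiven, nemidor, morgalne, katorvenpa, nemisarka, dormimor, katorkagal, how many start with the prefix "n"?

6

Filter for entries beginning with "n":
Words under "n": nemidedene, nemidor, nemipagal, nemisarka, nemita, nemiven
Count: 6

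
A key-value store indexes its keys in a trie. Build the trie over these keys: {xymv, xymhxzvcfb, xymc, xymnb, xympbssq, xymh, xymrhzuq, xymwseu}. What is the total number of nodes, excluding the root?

28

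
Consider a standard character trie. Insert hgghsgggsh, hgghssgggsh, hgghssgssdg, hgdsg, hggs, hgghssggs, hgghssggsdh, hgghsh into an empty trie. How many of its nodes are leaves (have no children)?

Leaves are exactly the stored words that no other stored word extends.
Those words: "hgdsg", "hgghsgggsh", "hgghsh", "hgghssgggsh", "hgghssggsdh", "hgghssgssdg", "hggs"
Leaf count: 7

7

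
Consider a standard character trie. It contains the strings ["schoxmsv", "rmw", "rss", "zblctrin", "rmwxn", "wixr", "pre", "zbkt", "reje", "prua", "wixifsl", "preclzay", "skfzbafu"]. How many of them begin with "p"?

Traverse to the node for "p", then collect every word in that subtree.
Matches: "pre", "preclzay", "prua"
Count: 3

3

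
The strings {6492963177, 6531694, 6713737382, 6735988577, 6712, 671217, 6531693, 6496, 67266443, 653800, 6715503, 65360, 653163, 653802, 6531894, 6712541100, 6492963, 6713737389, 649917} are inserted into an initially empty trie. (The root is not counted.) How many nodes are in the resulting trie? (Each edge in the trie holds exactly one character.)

Count nodes per top-level branch (shared prefixes stored once):
  '6'-branch (6492963, 6492963177, 6496, 649917, 653163, 6531693, 6531694, 6531894, 65360, 653800, 653802, 6712, 671217, 6712541100, 6713737382, 6713737389, 6715503, 67266443, 6735988577): 68 nodes
Sum: 68

68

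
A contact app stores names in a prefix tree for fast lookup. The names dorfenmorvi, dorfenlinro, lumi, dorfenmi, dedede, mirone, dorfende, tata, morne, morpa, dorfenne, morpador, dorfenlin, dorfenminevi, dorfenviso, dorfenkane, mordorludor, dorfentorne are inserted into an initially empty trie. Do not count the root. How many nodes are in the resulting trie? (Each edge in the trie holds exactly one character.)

74

Insert word by word; a character creates a node only if that edge doesn't already exist:
  "dorfenmorvi" → 11 new (d, o, r, f, e, n, m, o, r, v, i)
  "dorfenlinro" → prefix "dorfen" already present; 5 new (l, i, n, r, o)
  "lumi" → 4 new (l, u, m, i)
  "dorfenmi" → prefix "dorfenm" already present; 1 new (i)
  "dedede" → prefix "d" already present; 5 new (e, d, e, d, e)
  "mirone" → 6 new (m, i, r, o, n, e)
  "dorfende" → prefix "dorfen" already present; 2 new (d, e)
  "tata" → 4 new (t, a, t, a)
  "morne" → prefix "m" already present; 4 new (o, r, n, e)
  "morpa" → prefix "mor" already present; 2 new (p, a)
  "dorfenne" → prefix "dorfen" already present; 2 new (n, e)
  "morpador" → prefix "morpa" already present; 3 new (d, o, r)
  "dorfenlin" → prefix "dorfenlin" already present; 0 new (none)
  "dorfenminevi" → prefix "dorfenmi" already present; 4 new (n, e, v, i)
  "dorfenviso" → prefix "dorfen" already present; 4 new (v, i, s, o)
  "dorfenkane" → prefix "dorfen" already present; 4 new (k, a, n, e)
  "mordorludor" → prefix "mor" already present; 8 new (d, o, r, l, u, d, o, r)
  "dorfentorne" → prefix "dorfen" already present; 5 new (t, o, r, n, e)
Total nodes = 11 + 5 + 4 + 1 + 5 + 6 + 2 + 4 + 4 + 2 + 2 + 3 + 0 + 4 + 4 + 4 + 8 + 5 = 74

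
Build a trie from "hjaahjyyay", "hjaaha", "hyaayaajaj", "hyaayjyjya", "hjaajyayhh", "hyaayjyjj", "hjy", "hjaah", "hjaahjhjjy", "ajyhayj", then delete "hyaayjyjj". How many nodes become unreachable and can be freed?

1

Walk "hyaayjyjj" from the leaf back toward the root, removing each node that no remaining word uses.
The suffix "j" (1 node) is used only by "hyaayjyjj"; the node for "hyaayjyj" still has the child "y", so pruning stops there.
Nodes removed: 1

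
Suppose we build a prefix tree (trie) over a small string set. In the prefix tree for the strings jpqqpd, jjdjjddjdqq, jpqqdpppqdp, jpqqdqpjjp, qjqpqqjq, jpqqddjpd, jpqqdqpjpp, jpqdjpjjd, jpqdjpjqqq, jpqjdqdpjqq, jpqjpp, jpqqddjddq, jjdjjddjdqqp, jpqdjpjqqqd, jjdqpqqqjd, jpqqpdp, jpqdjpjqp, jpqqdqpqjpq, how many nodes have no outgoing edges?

15

A leaf is a node with no children — equivalently, the end of a word that is not a proper prefix of any other stored word.
Those words: "jjdjjddjdqqp", "jjdqpqqqjd", "jpqdjpjjd", "jpqdjpjqp", "jpqdjpjqqqd", "jpqjdqdpjqq", "jpqjpp", "jpqqddjddq", "jpqqddjpd", "jpqqdpppqdp", "jpqqdqpjjp", "jpqqdqpjpp", "jpqqdqpqjpq", "jpqqpdp", "qjqpqqjq"
Leaf count: 15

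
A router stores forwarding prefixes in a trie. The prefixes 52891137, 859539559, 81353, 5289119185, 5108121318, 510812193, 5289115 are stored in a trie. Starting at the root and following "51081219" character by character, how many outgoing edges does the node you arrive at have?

Follow the path "51081219" to its node, then look at its outgoing edges.
Distinct next characters after "51081219": 3.
That node has 1 child edge.

1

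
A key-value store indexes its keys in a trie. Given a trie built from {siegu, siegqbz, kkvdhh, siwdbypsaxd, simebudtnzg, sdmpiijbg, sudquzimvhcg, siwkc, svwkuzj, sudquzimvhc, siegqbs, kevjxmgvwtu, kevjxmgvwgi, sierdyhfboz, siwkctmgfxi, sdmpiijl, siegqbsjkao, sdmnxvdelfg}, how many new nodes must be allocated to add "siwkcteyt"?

"siwkct" is already a path in the trie; the remaining "eyt" must be added.
New nodes needed: |"siwkcteyt"| − 6 = 9 − 6 = 3.

3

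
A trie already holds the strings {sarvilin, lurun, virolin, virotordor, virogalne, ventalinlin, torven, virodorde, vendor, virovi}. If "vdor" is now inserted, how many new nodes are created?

The longest prefix of "vdor" already in the trie is "v" (length 1).
New nodes needed: |"vdor"| − 1 = 4 − 1 = 3.

3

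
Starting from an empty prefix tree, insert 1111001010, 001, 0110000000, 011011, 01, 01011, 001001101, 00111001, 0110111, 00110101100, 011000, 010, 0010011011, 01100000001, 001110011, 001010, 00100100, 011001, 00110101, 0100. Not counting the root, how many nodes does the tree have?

55

For each word, the new-node count is its length minus the longest prefix already in the trie:
  "1111001010" → 10 new (1, 1, 1, 1, 0, 0, 1, 0, 1, 0)
  "001" → 3 new (0, 0, 1)
  "0110000000" → prefix "0" already present; 9 new (1, 1, 0, 0, 0, 0, 0, 0, 0)
  "011011" → prefix "0110" already present; 2 new (1, 1)
  "01" → prefix "01" already present; 0 new (none)
  "01011" → prefix "01" already present; 3 new (0, 1, 1)
  "001001101" → prefix "001" already present; 6 new (0, 0, 1, 1, 0, 1)
  "00111001" → prefix "001" already present; 5 new (1, 1, 0, 0, 1)
  "0110111" → prefix "011011" already present; 1 new (1)
  "00110101100" → prefix "0011" already present; 7 new (0, 1, 0, 1, 1, 0, 0)
  "011000" → prefix "011000" already present; 0 new (none)
  "010" → prefix "010" already present; 0 new (none)
  "0010011011" → prefix "001001101" already present; 1 new (1)
  "01100000001" → prefix "0110000000" already present; 1 new (1)
  "001110011" → prefix "00111001" already present; 1 new (1)
  "001010" → prefix "0010" already present; 2 new (1, 0)
  "00100100" → prefix "001001" already present; 2 new (0, 0)
  "011001" → prefix "01100" already present; 1 new (1)
  "00110101" → prefix "00110101" already present; 0 new (none)
  "0100" → prefix "010" already present; 1 new (0)
Total nodes = 10 + 3 + 9 + 2 + 0 + 3 + 6 + 5 + 1 + 7 + 0 + 0 + 1 + 1 + 1 + 2 + 2 + 1 + 0 + 1 = 55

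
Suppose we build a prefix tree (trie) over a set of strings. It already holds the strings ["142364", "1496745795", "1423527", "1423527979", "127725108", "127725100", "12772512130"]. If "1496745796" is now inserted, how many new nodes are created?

Walking "1496745796" from the root, the first 9 characters ("149674579") follow existing edges; "6" is the first miss.
Each of the 1 remaining characters creates one node.

1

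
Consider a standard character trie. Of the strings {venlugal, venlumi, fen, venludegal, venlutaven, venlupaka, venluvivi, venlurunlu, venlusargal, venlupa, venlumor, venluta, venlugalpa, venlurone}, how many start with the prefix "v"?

13

Walk to "v"; the words in its subtree are exactly those with that prefix.
Matches: "venludegal", "venlugal", "venlugalpa", "venlumi", "venlumor", "venlupa", "venlupaka", "venlurone", "venlurunlu", "venlusargal", "venluta", "venlutaven", "venluvivi"
Count: 13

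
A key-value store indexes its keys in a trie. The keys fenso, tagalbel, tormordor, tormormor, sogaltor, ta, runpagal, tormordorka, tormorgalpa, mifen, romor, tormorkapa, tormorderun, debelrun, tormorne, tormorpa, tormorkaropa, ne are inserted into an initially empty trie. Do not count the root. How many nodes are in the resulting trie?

82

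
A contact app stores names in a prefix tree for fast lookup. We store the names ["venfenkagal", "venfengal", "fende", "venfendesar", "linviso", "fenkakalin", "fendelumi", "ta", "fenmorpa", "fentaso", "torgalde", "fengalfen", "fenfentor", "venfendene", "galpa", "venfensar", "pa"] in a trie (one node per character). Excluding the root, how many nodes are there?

84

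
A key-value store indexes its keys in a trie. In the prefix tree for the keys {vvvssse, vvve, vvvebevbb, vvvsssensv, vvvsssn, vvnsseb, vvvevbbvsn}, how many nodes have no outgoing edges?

Leaves are exactly the stored words that no other stored word extends.
Those words: "vvnsseb", "vvvebevbb", "vvvevbbvsn", "vvvsssensv", "vvvsssn"
Leaf count: 5

5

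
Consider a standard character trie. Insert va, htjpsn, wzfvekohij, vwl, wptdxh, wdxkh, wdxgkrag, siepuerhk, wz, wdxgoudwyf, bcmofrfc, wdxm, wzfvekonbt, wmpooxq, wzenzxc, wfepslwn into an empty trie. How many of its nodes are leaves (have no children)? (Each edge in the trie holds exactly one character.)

15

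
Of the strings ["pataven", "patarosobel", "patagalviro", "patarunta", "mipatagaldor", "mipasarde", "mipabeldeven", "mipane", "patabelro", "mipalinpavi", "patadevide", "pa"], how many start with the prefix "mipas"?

1

Filter for entries beginning with "mipas":
Matches: "mipasarde"
Count: 1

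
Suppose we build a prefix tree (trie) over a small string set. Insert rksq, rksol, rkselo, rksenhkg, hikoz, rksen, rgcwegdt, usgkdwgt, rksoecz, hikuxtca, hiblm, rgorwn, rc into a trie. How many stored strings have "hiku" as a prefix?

1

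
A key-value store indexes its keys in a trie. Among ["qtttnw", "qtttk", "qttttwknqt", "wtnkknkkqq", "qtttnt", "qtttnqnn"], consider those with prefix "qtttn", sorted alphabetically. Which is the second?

qtttnt

Words with prefix "qtttn", in lexicographic order: "qtttnqnn", "qtttnt", "qtttnw"
Position 2: qtttnt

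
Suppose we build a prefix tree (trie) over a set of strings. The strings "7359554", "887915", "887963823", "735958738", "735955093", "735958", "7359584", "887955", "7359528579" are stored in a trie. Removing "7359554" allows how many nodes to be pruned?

1

After clearing the end-marker at "7359554", prune upward until reaching a node still needed by another word.
The suffix "4" (1 node) is used only by "7359554"; the node for "735955" still has the child "0", so pruning stops there.
Nodes removed: 1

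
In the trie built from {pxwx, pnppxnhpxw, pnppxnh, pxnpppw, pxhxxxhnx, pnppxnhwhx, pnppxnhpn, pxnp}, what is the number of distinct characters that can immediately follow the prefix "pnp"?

1

Follow the path "pnp" to its node, then look at its outgoing edges.
Characters that immediately follow "pnp" among the stored strings: {p}.
That node has 1 child edge.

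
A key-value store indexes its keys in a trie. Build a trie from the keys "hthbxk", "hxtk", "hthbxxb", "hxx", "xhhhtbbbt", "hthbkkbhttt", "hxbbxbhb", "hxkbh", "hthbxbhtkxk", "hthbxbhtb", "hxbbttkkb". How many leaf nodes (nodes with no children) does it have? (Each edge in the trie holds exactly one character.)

Leaves are exactly the stored words that no other stored word extends.
Those words: "hthbkkbhttt", "hthbxbhtb", "hthbxbhtkxk", "hthbxk", "hthbxxb", "hxbbttkkb", "hxbbxbhb", "hxkbh", "hxtk", "hxx", "xhhhtbbbt"
Leaf count: 11

11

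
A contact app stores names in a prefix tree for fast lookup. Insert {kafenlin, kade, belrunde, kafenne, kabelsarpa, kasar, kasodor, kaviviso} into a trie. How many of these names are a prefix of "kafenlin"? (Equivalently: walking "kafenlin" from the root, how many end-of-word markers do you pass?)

1

Check each prefix of "kafenlin" against the stored set — each match is an end-marker on the path.
Prefixes of the query that are stored words: "kafenlin"
Count: 1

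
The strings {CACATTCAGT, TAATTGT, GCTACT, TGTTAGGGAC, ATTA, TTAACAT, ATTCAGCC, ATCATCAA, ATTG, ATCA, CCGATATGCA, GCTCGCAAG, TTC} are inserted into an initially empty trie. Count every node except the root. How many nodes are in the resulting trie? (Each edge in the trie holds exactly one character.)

Trace insertions, counting only characters that open a new branch:
  "CACATTCAGT" → 10 new (C, A, C, A, T, T, C, A, G, T)
  "TAATTGT" → 7 new (T, A, A, T, T, G, T)
  "GCTACT" → 6 new (G, C, T, A, C, T)
  "TGTTAGGGAC" → prefix "T" already present; 9 new (G, T, T, A, G, G, G, A, C)
  "ATTA" → 4 new (A, T, T, A)
  "TTAACAT" → prefix "T" already present; 6 new (T, A, A, C, A, T)
  "ATTCAGCC" → prefix "ATT" already present; 5 new (C, A, G, C, C)
  "ATCATCAA" → prefix "AT" already present; 6 new (C, A, T, C, A, A)
  "ATTG" → prefix "ATT" already present; 1 new (G)
  "ATCA" → prefix "ATCA" already present; 0 new (none)
  "CCGATATGCA" → prefix "C" already present; 9 new (C, G, A, T, A, T, G, C, A)
  "GCTCGCAAG" → prefix "GCT" already present; 6 new (C, G, C, A, A, G)
  "TTC" → prefix "TT" already present; 1 new (C)
Total nodes = 10 + 7 + 6 + 9 + 4 + 6 + 5 + 6 + 1 + 0 + 9 + 6 + 1 = 70

70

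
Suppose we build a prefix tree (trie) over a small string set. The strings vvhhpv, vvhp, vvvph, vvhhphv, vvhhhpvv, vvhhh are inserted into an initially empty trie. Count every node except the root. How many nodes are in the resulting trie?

16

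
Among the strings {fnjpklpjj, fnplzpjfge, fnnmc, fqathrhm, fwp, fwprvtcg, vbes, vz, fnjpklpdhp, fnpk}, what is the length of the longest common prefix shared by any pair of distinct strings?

Equivalently: take the maximum, over all pairs, of their longest common prefix length.
"fnjpklpdhp" and "fnjpklpjj" agree on "fnjpklp" (7 characters) before diverging; nothing deeper is shared.
Longest shared-prefix length: 7

7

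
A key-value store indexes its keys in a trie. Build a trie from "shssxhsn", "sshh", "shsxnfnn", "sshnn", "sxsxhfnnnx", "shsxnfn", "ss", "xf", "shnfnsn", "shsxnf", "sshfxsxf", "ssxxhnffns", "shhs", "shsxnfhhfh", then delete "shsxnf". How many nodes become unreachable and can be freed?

0

After clearing the end-marker at "shsxnf", prune upward until reaching a node still needed by another word.
Every node on "shsxnf" is still needed (e.g. by "shsxnfnn"), so nothing is freed.
Nodes removed: 0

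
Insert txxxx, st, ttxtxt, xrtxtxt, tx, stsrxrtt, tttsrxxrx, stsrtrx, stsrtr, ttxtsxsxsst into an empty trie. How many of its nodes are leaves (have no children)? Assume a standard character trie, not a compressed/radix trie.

A leaf is a node with no children — equivalently, the end of a word that is not a proper prefix of any other stored word.
Those words: "stsrtrx", "stsrxrtt", "tttsrxxrx", "ttxtsxsxsst", "ttxtxt", "txxxx", "xrtxtxt"
Leaf count: 7

7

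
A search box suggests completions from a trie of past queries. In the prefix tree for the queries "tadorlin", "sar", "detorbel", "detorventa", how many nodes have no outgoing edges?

4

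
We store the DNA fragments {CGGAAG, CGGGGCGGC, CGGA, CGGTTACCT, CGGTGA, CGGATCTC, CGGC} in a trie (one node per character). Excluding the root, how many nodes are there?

25

Trie structure (* marks end of a word):
(root)
└─ C
   └─ G
      └─ G
         ├─ A *
         │  ├─ A
         │  │  └─ G *
         │  └─ T
         │     └─ C
         │        └─ T
         │           └─ C *
         ├─ C *
         ├─ G
         │  └─ G
         │     └─ C
         │        └─ G
         │           └─ G
         │              └─ C *
         └─ T
            ├─ G
            │  └─ A *
            └─ T
               └─ A
                  └─ C
                     └─ C
                        └─ T *
Counting every labelled node above: 25.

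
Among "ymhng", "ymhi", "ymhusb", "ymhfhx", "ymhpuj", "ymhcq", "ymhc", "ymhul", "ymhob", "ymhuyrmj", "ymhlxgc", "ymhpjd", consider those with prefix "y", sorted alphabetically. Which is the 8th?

ymhpjd

DFS of the "y" subtree visits, in order: "ymhc", "ymhcq", "ymhfhx", "ymhi", "ymhlxgc", "ymhng", "ymhob", "ymhpjd", "ymhpuj", "ymhul", "ymhusb", "ymhuyrmj"
The 8th is ymhpjd.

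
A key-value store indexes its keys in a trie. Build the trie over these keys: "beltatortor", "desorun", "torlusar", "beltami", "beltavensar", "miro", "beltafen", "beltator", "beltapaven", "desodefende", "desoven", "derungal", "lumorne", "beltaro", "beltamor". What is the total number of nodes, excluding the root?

73

Count nodes per top-level branch (shared prefixes stored once):
  'b'-branch (beltafen, beltami, beltamor, beltapaven, beltaro, beltator, beltatortor, beltavensar): 31 nodes
  'd'-branch (derungal, desodefende, desorun, desoven): 23 nodes
  'l'-branch (lumorne): 7 nodes
  'm'-branch (miro): 4 nodes
  't'-branch (torlusar): 8 nodes
Sum: 73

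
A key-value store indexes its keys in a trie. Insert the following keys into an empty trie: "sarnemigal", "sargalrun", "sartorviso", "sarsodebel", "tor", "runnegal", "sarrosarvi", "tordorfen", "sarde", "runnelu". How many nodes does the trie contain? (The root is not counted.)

58

Trace insertions, counting only characters that open a new branch:
  "sarnemigal" → 10 new (s, a, r, n, e, m, i, g, a, l)
  "sargalrun" → prefix "sar" already present; 6 new (g, a, l, r, u, n)
  "sartorviso" → prefix "sar" already present; 7 new (t, o, r, v, i, s, o)
  "sarsodebel" → prefix "sar" already present; 7 new (s, o, d, e, b, e, l)
  "tor" → 3 new (t, o, r)
  "runnegal" → 8 new (r, u, n, n, e, g, a, l)
  "sarrosarvi" → prefix "sar" already present; 7 new (r, o, s, a, r, v, i)
  "tordorfen" → prefix "tor" already present; 6 new (d, o, r, f, e, n)
  "sarde" → prefix "sar" already present; 2 new (d, e)
  "runnelu" → prefix "runne" already present; 2 new (l, u)
Total nodes = 10 + 6 + 7 + 7 + 3 + 8 + 7 + 6 + 2 + 2 = 58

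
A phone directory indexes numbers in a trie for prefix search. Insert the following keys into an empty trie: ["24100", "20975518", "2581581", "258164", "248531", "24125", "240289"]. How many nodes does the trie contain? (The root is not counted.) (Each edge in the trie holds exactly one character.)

30

Count nodes per top-level branch (shared prefixes stored once):
  '2'-branch (20975518, 240289, 24100, 24125, 248531, 2581581, 258164): 30 nodes
Sum: 30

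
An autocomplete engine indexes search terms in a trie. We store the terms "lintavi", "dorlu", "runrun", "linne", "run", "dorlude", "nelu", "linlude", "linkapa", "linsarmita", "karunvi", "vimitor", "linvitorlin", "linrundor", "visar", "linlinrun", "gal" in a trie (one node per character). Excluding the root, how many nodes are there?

80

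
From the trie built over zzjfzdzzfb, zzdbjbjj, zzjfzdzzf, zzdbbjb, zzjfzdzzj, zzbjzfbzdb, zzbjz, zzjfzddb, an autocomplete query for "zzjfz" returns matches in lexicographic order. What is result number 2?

DFS of the "zzjfz" subtree visits, in order: "zzjfzddb", "zzjfzdzzf", "zzjfzdzzfb", "zzjfzdzzj"
The 2nd is zzjfzdzzf.

zzjfzdzzf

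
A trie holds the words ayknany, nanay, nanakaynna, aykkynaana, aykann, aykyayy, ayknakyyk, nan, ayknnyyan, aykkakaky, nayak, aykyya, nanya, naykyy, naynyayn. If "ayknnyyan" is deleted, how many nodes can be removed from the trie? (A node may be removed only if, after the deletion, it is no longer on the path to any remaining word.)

A node on "ayknnyyan"'s path can go only if nothing else ends at it or branches off below it.
The suffix "nyyan" (5 nodes) is used only by "ayknnyyan"; the node for "aykn" still has the child "a", so pruning stops there.
Nodes removed: 5

5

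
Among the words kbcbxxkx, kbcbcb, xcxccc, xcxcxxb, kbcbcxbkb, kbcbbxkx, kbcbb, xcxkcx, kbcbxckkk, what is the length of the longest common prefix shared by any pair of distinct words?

5

The deepest shared node is where two words last agree before diverging.
e.g. "kbcbb" and "kbcbbxkx" share the prefix "kbcbb" of length 5; no pair shares a longer one.
Longest shared-prefix length: 5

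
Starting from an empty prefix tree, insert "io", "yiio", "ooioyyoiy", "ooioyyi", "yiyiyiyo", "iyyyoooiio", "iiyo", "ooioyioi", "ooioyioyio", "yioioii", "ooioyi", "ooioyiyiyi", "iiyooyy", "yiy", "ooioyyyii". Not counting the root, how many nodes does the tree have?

55

For each word, the new-node count is its length minus the longest prefix already in the trie:
  "io" → 2 new (i, o)
  "yiio" → 4 new (y, i, i, o)
  "ooioyyoiy" → 9 new (o, o, i, o, y, y, o, i, y)
  "ooioyyi" → prefix "ooioyy" already present; 1 new (i)
  "yiyiyiyo" → prefix "yi" already present; 6 new (y, i, y, i, y, o)
  "iyyyoooiio" → prefix "i" already present; 9 new (y, y, y, o, o, o, i, i, o)
  "iiyo" → prefix "i" already present; 3 new (i, y, o)
  "ooioyioi" → prefix "ooioy" already present; 3 new (i, o, i)
  "ooioyioyio" → prefix "ooioyio" already present; 3 new (y, i, o)
  "yioioii" → prefix "yi" already present; 5 new (o, i, o, i, i)
  "ooioyi" → prefix "ooioyi" already present; 0 new (none)
  "ooioyiyiyi" → prefix "ooioyi" already present; 4 new (y, i, y, i)
  "iiyooyy" → prefix "iiyo" already present; 3 new (o, y, y)
  "yiy" → prefix "yiy" already present; 0 new (none)
  "ooioyyyii" → prefix "ooioyy" already present; 3 new (y, i, i)
Total nodes = 2 + 4 + 9 + 1 + 6 + 9 + 3 + 3 + 3 + 5 + 0 + 4 + 3 + 0 + 3 = 55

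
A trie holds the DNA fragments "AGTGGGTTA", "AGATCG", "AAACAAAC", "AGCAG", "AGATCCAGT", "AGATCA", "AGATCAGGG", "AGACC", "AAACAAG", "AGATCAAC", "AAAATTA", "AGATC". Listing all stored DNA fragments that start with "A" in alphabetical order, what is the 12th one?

DFS of the "A" subtree visits, in order: "AAAATTA", "AAACAAAC", "AAACAAG", "AGACC", "AGATC", "AGATCA", "AGATCAAC", "AGATCAGGG", "AGATCCAGT", "AGATCG", "AGCAG", "AGTGGGTTA"
The 12th is AGTGGGTTA.

AGTGGGTTA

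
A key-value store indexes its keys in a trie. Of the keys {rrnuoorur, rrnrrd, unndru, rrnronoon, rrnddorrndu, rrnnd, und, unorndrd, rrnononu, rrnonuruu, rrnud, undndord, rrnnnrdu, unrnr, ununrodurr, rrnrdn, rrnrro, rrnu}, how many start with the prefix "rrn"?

12

Walk to "rrn"; the words in its subtree are exactly those with that prefix.
Words under "rrn": rrnddorrndu, rrnnd, rrnnnrdu, rrnononu, rrnonuruu, rrnrdn, rrnronoon, rrnrrd, rrnrro, rrnu, rrnud, rrnuoorur
Count: 12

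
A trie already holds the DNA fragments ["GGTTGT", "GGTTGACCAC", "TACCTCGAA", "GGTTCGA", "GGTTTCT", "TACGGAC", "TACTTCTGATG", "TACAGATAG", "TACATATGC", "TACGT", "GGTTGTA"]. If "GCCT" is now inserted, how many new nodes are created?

The longest prefix of "GCCT" already in the trie is "G" (length 1).
Each of the 3 remaining characters creates one node.

3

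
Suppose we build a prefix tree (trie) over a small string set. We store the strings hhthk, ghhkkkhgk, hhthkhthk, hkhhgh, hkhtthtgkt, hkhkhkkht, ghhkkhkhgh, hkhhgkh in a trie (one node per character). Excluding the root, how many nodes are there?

43

Trace insertions, counting only characters that open a new branch:
  "hhthk" → 5 new (h, h, t, h, k)
  "ghhkkkhgk" → 9 new (g, h, h, k, k, k, h, g, k)
  "hhthkhthk" → prefix "hhthk" already present; 4 new (h, t, h, k)
  "hkhhgh" → prefix "h" already present; 5 new (k, h, h, g, h)
  "hkhtthtgkt" → prefix "hkh" already present; 7 new (t, t, h, t, g, k, t)
  "hkhkhkkht" → prefix "hkh" already present; 6 new (k, h, k, k, h, t)
  "ghhkkhkhgh" → prefix "ghhkk" already present; 5 new (h, k, h, g, h)
  "hkhhgkh" → prefix "hkhhg" already present; 2 new (k, h)
Total nodes = 5 + 9 + 4 + 5 + 7 + 6 + 5 + 2 = 43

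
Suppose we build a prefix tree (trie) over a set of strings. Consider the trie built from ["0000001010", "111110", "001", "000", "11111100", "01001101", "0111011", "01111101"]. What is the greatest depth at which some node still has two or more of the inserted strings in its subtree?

5

The deepest shared node is where two words last agree before diverging.
e.g. "111110" and "11111100" share the prefix "11111" of length 5; no pair shares a longer one.
Longest shared-prefix length: 5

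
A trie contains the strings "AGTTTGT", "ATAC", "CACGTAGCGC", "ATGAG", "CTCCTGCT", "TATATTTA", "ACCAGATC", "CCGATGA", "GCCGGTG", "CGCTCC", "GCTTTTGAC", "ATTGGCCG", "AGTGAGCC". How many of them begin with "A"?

6

Traverse to the node for "A", then collect every word in that subtree.
Words under "A": ACCAGATC, AGTGAGCC, AGTTTGT, ATAC, ATGAG, ATTGGCCG
Count: 6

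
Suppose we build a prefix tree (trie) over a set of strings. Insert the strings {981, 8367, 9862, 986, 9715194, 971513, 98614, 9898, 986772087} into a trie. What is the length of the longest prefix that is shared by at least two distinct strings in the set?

Look for the deepest trie node that still has at least two words in its subtree.
"971513" and "9715194" agree on "97151" (5 characters) before diverging; nothing deeper is shared.
Longest shared-prefix length: 5

5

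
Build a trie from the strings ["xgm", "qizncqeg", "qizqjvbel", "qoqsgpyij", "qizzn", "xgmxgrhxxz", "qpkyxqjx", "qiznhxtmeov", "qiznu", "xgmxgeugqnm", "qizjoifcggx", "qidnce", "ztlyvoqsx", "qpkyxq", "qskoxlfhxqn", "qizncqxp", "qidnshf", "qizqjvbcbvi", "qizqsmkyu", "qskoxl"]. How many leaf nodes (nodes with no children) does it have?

Leaves are exactly the stored words that no other stored word extends.
Those words: "qidnce", "qidnshf", "qizjoifcggx", "qizncqeg", "qizncqxp", "qiznhxtmeov", "qiznu", "qizqjvbcbvi", "qizqjvbel", "qizqsmkyu", "qizzn", "qoqsgpyij", "qpkyxqjx", "qskoxlfhxqn", "xgmxgeugqnm", "xgmxgrhxxz", "ztlyvoqsx"
Leaf count: 17

17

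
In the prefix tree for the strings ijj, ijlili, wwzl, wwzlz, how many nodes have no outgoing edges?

Leaves are exactly the stored words that no other stored word extends.
Those words: "ijj", "ijlili", "wwzlz"
Leaf count: 3

3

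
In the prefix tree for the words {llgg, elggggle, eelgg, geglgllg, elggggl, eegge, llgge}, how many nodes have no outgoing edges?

5

Leaves are exactly the stored words that no other stored word extends.
Those words: "eegge", "eelgg", "elggggle", "geglgllg", "llgge"
Leaf count: 5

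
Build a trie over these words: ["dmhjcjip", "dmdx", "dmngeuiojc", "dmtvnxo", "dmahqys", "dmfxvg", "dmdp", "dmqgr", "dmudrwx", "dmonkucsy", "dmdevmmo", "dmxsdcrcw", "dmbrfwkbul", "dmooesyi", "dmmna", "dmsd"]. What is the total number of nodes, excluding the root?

78

Trace insertions, counting only characters that open a new branch:
  "dmhjcjip" → 8 new (d, m, h, j, c, j, i, p)
  "dmdx" → prefix "dm" already present; 2 new (d, x)
  "dmngeuiojc" → prefix "dm" already present; 8 new (n, g, e, u, i, o, j, c)
  "dmtvnxo" → prefix "dm" already present; 5 new (t, v, n, x, o)
  "dmahqys" → prefix "dm" already present; 5 new (a, h, q, y, s)
  "dmfxvg" → prefix "dm" already present; 4 new (f, x, v, g)
  "dmdp" → prefix "dmd" already present; 1 new (p)
  "dmqgr" → prefix "dm" already present; 3 new (q, g, r)
  "dmudrwx" → prefix "dm" already present; 5 new (u, d, r, w, x)
  "dmonkucsy" → prefix "dm" already present; 7 new (o, n, k, u, c, s, y)
  "dmdevmmo" → prefix "dmd" already present; 5 new (e, v, m, m, o)
  "dmxsdcrcw" → prefix "dm" already present; 7 new (x, s, d, c, r, c, w)
  "dmbrfwkbul" → prefix "dm" already present; 8 new (b, r, f, w, k, b, u, l)
  "dmooesyi" → prefix "dmo" already present; 5 new (o, e, s, y, i)
  "dmmna" → prefix "dm" already present; 3 new (m, n, a)
  "dmsd" → prefix "dm" already present; 2 new (s, d)
Total nodes = 8 + 2 + 8 + 5 + 5 + 4 + 1 + 3 + 5 + 7 + 5 + 7 + 8 + 5 + 3 + 2 = 78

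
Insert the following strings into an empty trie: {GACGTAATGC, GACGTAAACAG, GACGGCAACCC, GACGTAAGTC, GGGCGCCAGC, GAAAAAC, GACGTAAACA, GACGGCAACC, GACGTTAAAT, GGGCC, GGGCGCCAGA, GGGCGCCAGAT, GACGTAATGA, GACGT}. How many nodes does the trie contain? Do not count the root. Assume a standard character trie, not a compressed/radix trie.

Count nodes per top-level branch (shared prefixes stored once):
  'G'-branch (GAAAAAC, GACGGCAACC, GACGGCAACCC, GACGT, GACGTAAACA, GACGTAAACAG, GACGTAAGTC, GACGTAATGA, GACGTAATGC, GACGTTAAAT, GGGCC, GGGCGCCAGA, GGGCGCCAGAT, GGGCGCCAGC): 47 nodes
Sum: 47

47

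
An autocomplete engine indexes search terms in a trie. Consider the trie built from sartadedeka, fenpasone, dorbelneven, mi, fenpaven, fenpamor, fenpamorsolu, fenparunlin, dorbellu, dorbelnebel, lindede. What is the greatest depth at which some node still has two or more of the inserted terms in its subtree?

8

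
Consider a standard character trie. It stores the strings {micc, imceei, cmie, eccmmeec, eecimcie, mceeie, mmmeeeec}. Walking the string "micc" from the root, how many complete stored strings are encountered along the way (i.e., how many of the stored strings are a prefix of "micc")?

1

Walk "micc" from the root; an end-of-word marker is hit whenever a stored word is a prefix of "micc".
Prefixes of the query that are stored words: "micc"
Count: 1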